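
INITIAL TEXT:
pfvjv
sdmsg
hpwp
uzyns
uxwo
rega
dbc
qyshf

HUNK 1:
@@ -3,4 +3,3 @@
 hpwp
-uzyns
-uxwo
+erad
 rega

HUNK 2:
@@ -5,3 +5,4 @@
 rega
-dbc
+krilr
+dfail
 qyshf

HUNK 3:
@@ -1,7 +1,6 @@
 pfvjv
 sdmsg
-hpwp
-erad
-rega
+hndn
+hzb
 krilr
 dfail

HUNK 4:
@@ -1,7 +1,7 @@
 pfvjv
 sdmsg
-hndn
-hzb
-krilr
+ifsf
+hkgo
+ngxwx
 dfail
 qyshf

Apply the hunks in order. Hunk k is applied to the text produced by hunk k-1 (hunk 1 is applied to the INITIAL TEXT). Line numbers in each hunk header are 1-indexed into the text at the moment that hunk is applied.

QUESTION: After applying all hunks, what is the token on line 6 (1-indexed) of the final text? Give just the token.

Answer: dfail

Derivation:
Hunk 1: at line 3 remove [uzyns,uxwo] add [erad] -> 7 lines: pfvjv sdmsg hpwp erad rega dbc qyshf
Hunk 2: at line 5 remove [dbc] add [krilr,dfail] -> 8 lines: pfvjv sdmsg hpwp erad rega krilr dfail qyshf
Hunk 3: at line 1 remove [hpwp,erad,rega] add [hndn,hzb] -> 7 lines: pfvjv sdmsg hndn hzb krilr dfail qyshf
Hunk 4: at line 1 remove [hndn,hzb,krilr] add [ifsf,hkgo,ngxwx] -> 7 lines: pfvjv sdmsg ifsf hkgo ngxwx dfail qyshf
Final line 6: dfail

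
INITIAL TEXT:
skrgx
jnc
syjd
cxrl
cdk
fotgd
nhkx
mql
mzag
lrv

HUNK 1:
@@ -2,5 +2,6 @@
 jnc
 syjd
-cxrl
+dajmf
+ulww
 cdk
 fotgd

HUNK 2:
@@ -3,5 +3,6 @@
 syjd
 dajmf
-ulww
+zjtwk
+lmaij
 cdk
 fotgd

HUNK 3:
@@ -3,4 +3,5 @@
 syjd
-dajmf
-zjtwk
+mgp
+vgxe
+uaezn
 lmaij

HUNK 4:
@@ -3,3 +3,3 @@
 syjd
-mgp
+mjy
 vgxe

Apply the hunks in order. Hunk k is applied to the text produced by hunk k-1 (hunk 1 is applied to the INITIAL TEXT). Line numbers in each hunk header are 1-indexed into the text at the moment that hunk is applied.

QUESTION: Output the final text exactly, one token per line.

Answer: skrgx
jnc
syjd
mjy
vgxe
uaezn
lmaij
cdk
fotgd
nhkx
mql
mzag
lrv

Derivation:
Hunk 1: at line 2 remove [cxrl] add [dajmf,ulww] -> 11 lines: skrgx jnc syjd dajmf ulww cdk fotgd nhkx mql mzag lrv
Hunk 2: at line 3 remove [ulww] add [zjtwk,lmaij] -> 12 lines: skrgx jnc syjd dajmf zjtwk lmaij cdk fotgd nhkx mql mzag lrv
Hunk 3: at line 3 remove [dajmf,zjtwk] add [mgp,vgxe,uaezn] -> 13 lines: skrgx jnc syjd mgp vgxe uaezn lmaij cdk fotgd nhkx mql mzag lrv
Hunk 4: at line 3 remove [mgp] add [mjy] -> 13 lines: skrgx jnc syjd mjy vgxe uaezn lmaij cdk fotgd nhkx mql mzag lrv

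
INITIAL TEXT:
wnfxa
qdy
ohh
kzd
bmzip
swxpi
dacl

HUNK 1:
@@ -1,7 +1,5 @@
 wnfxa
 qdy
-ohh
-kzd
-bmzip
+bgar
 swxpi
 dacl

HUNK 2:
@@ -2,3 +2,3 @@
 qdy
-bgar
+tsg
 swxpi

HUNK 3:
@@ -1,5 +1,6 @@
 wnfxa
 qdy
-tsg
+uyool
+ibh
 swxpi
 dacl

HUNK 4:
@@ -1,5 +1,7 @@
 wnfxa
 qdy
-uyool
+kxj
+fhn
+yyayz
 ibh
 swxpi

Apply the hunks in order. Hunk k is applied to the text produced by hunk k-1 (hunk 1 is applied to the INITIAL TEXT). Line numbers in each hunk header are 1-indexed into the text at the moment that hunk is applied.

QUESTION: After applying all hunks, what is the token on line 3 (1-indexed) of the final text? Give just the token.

Answer: kxj

Derivation:
Hunk 1: at line 1 remove [ohh,kzd,bmzip] add [bgar] -> 5 lines: wnfxa qdy bgar swxpi dacl
Hunk 2: at line 2 remove [bgar] add [tsg] -> 5 lines: wnfxa qdy tsg swxpi dacl
Hunk 3: at line 1 remove [tsg] add [uyool,ibh] -> 6 lines: wnfxa qdy uyool ibh swxpi dacl
Hunk 4: at line 1 remove [uyool] add [kxj,fhn,yyayz] -> 8 lines: wnfxa qdy kxj fhn yyayz ibh swxpi dacl
Final line 3: kxj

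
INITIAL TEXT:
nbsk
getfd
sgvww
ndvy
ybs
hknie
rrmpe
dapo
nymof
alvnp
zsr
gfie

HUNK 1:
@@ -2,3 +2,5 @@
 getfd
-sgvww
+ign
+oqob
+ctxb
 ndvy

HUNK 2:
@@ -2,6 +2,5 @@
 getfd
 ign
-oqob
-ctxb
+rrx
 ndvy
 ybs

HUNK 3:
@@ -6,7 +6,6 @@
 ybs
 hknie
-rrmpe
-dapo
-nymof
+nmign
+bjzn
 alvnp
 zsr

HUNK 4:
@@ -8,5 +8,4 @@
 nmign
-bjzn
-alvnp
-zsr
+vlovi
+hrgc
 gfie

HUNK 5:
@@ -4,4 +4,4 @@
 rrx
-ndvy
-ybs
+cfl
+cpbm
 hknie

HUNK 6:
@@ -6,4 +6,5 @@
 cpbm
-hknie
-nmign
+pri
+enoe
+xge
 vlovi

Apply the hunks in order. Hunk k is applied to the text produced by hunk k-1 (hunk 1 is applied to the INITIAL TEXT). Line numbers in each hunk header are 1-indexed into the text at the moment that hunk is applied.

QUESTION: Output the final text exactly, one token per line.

Answer: nbsk
getfd
ign
rrx
cfl
cpbm
pri
enoe
xge
vlovi
hrgc
gfie

Derivation:
Hunk 1: at line 2 remove [sgvww] add [ign,oqob,ctxb] -> 14 lines: nbsk getfd ign oqob ctxb ndvy ybs hknie rrmpe dapo nymof alvnp zsr gfie
Hunk 2: at line 2 remove [oqob,ctxb] add [rrx] -> 13 lines: nbsk getfd ign rrx ndvy ybs hknie rrmpe dapo nymof alvnp zsr gfie
Hunk 3: at line 6 remove [rrmpe,dapo,nymof] add [nmign,bjzn] -> 12 lines: nbsk getfd ign rrx ndvy ybs hknie nmign bjzn alvnp zsr gfie
Hunk 4: at line 8 remove [bjzn,alvnp,zsr] add [vlovi,hrgc] -> 11 lines: nbsk getfd ign rrx ndvy ybs hknie nmign vlovi hrgc gfie
Hunk 5: at line 4 remove [ndvy,ybs] add [cfl,cpbm] -> 11 lines: nbsk getfd ign rrx cfl cpbm hknie nmign vlovi hrgc gfie
Hunk 6: at line 6 remove [hknie,nmign] add [pri,enoe,xge] -> 12 lines: nbsk getfd ign rrx cfl cpbm pri enoe xge vlovi hrgc gfie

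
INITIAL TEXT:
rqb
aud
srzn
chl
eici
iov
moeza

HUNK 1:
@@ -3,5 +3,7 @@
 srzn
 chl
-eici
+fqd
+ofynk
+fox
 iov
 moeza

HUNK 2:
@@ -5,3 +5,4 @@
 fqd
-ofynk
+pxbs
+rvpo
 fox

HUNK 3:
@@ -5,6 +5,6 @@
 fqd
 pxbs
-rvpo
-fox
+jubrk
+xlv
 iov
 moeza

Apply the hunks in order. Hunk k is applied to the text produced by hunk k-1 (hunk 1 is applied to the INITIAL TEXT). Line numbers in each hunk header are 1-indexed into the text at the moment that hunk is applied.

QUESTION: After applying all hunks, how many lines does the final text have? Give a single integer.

Answer: 10

Derivation:
Hunk 1: at line 3 remove [eici] add [fqd,ofynk,fox] -> 9 lines: rqb aud srzn chl fqd ofynk fox iov moeza
Hunk 2: at line 5 remove [ofynk] add [pxbs,rvpo] -> 10 lines: rqb aud srzn chl fqd pxbs rvpo fox iov moeza
Hunk 3: at line 5 remove [rvpo,fox] add [jubrk,xlv] -> 10 lines: rqb aud srzn chl fqd pxbs jubrk xlv iov moeza
Final line count: 10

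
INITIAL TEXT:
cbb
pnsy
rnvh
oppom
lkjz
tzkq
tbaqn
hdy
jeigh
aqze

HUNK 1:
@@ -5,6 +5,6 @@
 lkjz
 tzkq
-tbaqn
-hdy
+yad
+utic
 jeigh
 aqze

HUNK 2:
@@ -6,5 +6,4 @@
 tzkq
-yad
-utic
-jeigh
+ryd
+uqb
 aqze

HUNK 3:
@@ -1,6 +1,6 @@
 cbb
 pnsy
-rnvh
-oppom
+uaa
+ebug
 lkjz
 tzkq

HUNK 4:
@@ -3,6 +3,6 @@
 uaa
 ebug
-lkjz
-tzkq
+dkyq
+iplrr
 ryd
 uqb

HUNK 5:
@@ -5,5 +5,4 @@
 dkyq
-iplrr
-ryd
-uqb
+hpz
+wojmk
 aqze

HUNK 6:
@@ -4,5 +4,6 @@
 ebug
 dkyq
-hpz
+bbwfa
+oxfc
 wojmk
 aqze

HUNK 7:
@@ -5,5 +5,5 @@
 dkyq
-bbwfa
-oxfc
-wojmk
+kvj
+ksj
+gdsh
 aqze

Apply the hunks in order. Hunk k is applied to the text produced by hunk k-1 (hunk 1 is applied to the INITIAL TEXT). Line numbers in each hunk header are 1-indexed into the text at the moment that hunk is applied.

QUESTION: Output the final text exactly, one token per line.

Answer: cbb
pnsy
uaa
ebug
dkyq
kvj
ksj
gdsh
aqze

Derivation:
Hunk 1: at line 5 remove [tbaqn,hdy] add [yad,utic] -> 10 lines: cbb pnsy rnvh oppom lkjz tzkq yad utic jeigh aqze
Hunk 2: at line 6 remove [yad,utic,jeigh] add [ryd,uqb] -> 9 lines: cbb pnsy rnvh oppom lkjz tzkq ryd uqb aqze
Hunk 3: at line 1 remove [rnvh,oppom] add [uaa,ebug] -> 9 lines: cbb pnsy uaa ebug lkjz tzkq ryd uqb aqze
Hunk 4: at line 3 remove [lkjz,tzkq] add [dkyq,iplrr] -> 9 lines: cbb pnsy uaa ebug dkyq iplrr ryd uqb aqze
Hunk 5: at line 5 remove [iplrr,ryd,uqb] add [hpz,wojmk] -> 8 lines: cbb pnsy uaa ebug dkyq hpz wojmk aqze
Hunk 6: at line 4 remove [hpz] add [bbwfa,oxfc] -> 9 lines: cbb pnsy uaa ebug dkyq bbwfa oxfc wojmk aqze
Hunk 7: at line 5 remove [bbwfa,oxfc,wojmk] add [kvj,ksj,gdsh] -> 9 lines: cbb pnsy uaa ebug dkyq kvj ksj gdsh aqze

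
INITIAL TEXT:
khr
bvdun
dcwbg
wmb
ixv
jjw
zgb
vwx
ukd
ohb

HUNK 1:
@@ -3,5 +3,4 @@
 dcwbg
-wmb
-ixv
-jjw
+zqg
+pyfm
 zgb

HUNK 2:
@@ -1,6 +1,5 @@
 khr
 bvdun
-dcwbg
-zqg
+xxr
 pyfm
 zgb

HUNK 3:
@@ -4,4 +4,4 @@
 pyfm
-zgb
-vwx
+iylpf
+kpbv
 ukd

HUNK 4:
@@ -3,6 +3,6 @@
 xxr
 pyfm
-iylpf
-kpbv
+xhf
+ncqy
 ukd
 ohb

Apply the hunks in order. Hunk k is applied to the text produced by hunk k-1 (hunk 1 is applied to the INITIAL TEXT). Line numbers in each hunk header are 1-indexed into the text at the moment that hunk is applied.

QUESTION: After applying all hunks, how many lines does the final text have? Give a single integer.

Hunk 1: at line 3 remove [wmb,ixv,jjw] add [zqg,pyfm] -> 9 lines: khr bvdun dcwbg zqg pyfm zgb vwx ukd ohb
Hunk 2: at line 1 remove [dcwbg,zqg] add [xxr] -> 8 lines: khr bvdun xxr pyfm zgb vwx ukd ohb
Hunk 3: at line 4 remove [zgb,vwx] add [iylpf,kpbv] -> 8 lines: khr bvdun xxr pyfm iylpf kpbv ukd ohb
Hunk 4: at line 3 remove [iylpf,kpbv] add [xhf,ncqy] -> 8 lines: khr bvdun xxr pyfm xhf ncqy ukd ohb
Final line count: 8

Answer: 8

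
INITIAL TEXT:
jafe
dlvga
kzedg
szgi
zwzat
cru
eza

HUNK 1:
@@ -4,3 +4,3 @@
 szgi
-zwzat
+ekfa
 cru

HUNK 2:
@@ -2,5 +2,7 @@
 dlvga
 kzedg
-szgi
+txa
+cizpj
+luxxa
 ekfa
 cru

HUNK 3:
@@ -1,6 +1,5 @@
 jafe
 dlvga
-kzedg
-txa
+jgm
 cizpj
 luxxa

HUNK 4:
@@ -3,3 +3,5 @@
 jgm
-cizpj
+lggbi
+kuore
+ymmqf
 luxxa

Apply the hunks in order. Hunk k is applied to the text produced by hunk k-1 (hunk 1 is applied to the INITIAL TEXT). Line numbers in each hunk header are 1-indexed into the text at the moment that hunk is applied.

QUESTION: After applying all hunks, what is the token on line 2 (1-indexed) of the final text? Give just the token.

Answer: dlvga

Derivation:
Hunk 1: at line 4 remove [zwzat] add [ekfa] -> 7 lines: jafe dlvga kzedg szgi ekfa cru eza
Hunk 2: at line 2 remove [szgi] add [txa,cizpj,luxxa] -> 9 lines: jafe dlvga kzedg txa cizpj luxxa ekfa cru eza
Hunk 3: at line 1 remove [kzedg,txa] add [jgm] -> 8 lines: jafe dlvga jgm cizpj luxxa ekfa cru eza
Hunk 4: at line 3 remove [cizpj] add [lggbi,kuore,ymmqf] -> 10 lines: jafe dlvga jgm lggbi kuore ymmqf luxxa ekfa cru eza
Final line 2: dlvga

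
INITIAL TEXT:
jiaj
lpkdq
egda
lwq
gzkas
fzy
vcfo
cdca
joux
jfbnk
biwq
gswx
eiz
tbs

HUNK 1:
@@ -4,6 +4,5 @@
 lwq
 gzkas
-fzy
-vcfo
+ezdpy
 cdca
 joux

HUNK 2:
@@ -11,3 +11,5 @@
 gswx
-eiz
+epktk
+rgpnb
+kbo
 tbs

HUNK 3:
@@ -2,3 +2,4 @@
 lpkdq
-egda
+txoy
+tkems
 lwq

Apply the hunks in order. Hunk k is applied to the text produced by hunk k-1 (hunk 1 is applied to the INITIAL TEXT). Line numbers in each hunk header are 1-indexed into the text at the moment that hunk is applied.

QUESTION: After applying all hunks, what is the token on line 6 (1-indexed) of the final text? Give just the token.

Answer: gzkas

Derivation:
Hunk 1: at line 4 remove [fzy,vcfo] add [ezdpy] -> 13 lines: jiaj lpkdq egda lwq gzkas ezdpy cdca joux jfbnk biwq gswx eiz tbs
Hunk 2: at line 11 remove [eiz] add [epktk,rgpnb,kbo] -> 15 lines: jiaj lpkdq egda lwq gzkas ezdpy cdca joux jfbnk biwq gswx epktk rgpnb kbo tbs
Hunk 3: at line 2 remove [egda] add [txoy,tkems] -> 16 lines: jiaj lpkdq txoy tkems lwq gzkas ezdpy cdca joux jfbnk biwq gswx epktk rgpnb kbo tbs
Final line 6: gzkas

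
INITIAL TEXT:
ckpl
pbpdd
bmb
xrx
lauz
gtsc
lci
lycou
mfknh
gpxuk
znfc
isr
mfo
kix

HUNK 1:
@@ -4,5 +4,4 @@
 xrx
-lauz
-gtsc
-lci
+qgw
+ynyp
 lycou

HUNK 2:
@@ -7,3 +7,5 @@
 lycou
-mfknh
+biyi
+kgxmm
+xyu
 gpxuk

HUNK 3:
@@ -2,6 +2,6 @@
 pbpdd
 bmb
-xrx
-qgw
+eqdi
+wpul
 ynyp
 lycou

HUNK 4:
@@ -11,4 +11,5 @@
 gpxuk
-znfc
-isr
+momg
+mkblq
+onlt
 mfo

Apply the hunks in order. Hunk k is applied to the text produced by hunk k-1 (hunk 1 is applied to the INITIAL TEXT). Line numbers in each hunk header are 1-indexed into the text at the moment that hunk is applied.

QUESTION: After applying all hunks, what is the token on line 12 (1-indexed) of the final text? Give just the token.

Hunk 1: at line 4 remove [lauz,gtsc,lci] add [qgw,ynyp] -> 13 lines: ckpl pbpdd bmb xrx qgw ynyp lycou mfknh gpxuk znfc isr mfo kix
Hunk 2: at line 7 remove [mfknh] add [biyi,kgxmm,xyu] -> 15 lines: ckpl pbpdd bmb xrx qgw ynyp lycou biyi kgxmm xyu gpxuk znfc isr mfo kix
Hunk 3: at line 2 remove [xrx,qgw] add [eqdi,wpul] -> 15 lines: ckpl pbpdd bmb eqdi wpul ynyp lycou biyi kgxmm xyu gpxuk znfc isr mfo kix
Hunk 4: at line 11 remove [znfc,isr] add [momg,mkblq,onlt] -> 16 lines: ckpl pbpdd bmb eqdi wpul ynyp lycou biyi kgxmm xyu gpxuk momg mkblq onlt mfo kix
Final line 12: momg

Answer: momg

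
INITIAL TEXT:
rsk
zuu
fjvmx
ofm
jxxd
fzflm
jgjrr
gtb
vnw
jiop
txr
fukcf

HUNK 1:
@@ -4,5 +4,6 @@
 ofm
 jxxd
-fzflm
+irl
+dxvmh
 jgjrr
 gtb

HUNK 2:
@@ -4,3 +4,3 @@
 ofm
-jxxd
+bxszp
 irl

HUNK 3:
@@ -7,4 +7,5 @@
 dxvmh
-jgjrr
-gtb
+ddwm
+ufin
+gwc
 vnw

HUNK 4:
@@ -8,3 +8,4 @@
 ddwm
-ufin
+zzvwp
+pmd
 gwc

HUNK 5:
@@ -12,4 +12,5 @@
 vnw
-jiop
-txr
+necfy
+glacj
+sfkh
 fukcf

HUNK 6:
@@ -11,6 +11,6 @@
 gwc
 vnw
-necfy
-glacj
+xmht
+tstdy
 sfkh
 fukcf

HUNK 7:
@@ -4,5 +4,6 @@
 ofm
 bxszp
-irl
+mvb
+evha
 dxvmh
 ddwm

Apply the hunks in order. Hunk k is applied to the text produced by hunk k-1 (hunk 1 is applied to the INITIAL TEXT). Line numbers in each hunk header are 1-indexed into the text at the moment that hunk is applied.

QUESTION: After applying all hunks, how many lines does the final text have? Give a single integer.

Hunk 1: at line 4 remove [fzflm] add [irl,dxvmh] -> 13 lines: rsk zuu fjvmx ofm jxxd irl dxvmh jgjrr gtb vnw jiop txr fukcf
Hunk 2: at line 4 remove [jxxd] add [bxszp] -> 13 lines: rsk zuu fjvmx ofm bxszp irl dxvmh jgjrr gtb vnw jiop txr fukcf
Hunk 3: at line 7 remove [jgjrr,gtb] add [ddwm,ufin,gwc] -> 14 lines: rsk zuu fjvmx ofm bxszp irl dxvmh ddwm ufin gwc vnw jiop txr fukcf
Hunk 4: at line 8 remove [ufin] add [zzvwp,pmd] -> 15 lines: rsk zuu fjvmx ofm bxszp irl dxvmh ddwm zzvwp pmd gwc vnw jiop txr fukcf
Hunk 5: at line 12 remove [jiop,txr] add [necfy,glacj,sfkh] -> 16 lines: rsk zuu fjvmx ofm bxszp irl dxvmh ddwm zzvwp pmd gwc vnw necfy glacj sfkh fukcf
Hunk 6: at line 11 remove [necfy,glacj] add [xmht,tstdy] -> 16 lines: rsk zuu fjvmx ofm bxszp irl dxvmh ddwm zzvwp pmd gwc vnw xmht tstdy sfkh fukcf
Hunk 7: at line 4 remove [irl] add [mvb,evha] -> 17 lines: rsk zuu fjvmx ofm bxszp mvb evha dxvmh ddwm zzvwp pmd gwc vnw xmht tstdy sfkh fukcf
Final line count: 17

Answer: 17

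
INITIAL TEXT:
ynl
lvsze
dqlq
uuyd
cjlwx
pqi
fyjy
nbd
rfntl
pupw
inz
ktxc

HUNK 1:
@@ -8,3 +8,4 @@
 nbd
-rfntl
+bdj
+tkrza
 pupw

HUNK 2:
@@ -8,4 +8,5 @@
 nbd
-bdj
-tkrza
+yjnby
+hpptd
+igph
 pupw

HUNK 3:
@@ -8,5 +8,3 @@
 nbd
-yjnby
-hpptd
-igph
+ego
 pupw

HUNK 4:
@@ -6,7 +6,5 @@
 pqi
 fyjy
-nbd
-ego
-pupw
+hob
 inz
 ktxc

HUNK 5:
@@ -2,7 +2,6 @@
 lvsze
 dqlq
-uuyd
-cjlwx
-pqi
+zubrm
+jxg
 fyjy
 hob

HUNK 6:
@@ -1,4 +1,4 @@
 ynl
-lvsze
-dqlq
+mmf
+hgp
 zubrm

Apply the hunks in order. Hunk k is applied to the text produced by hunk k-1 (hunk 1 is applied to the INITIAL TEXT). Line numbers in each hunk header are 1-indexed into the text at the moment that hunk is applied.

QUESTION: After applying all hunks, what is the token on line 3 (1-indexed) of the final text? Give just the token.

Answer: hgp

Derivation:
Hunk 1: at line 8 remove [rfntl] add [bdj,tkrza] -> 13 lines: ynl lvsze dqlq uuyd cjlwx pqi fyjy nbd bdj tkrza pupw inz ktxc
Hunk 2: at line 8 remove [bdj,tkrza] add [yjnby,hpptd,igph] -> 14 lines: ynl lvsze dqlq uuyd cjlwx pqi fyjy nbd yjnby hpptd igph pupw inz ktxc
Hunk 3: at line 8 remove [yjnby,hpptd,igph] add [ego] -> 12 lines: ynl lvsze dqlq uuyd cjlwx pqi fyjy nbd ego pupw inz ktxc
Hunk 4: at line 6 remove [nbd,ego,pupw] add [hob] -> 10 lines: ynl lvsze dqlq uuyd cjlwx pqi fyjy hob inz ktxc
Hunk 5: at line 2 remove [uuyd,cjlwx,pqi] add [zubrm,jxg] -> 9 lines: ynl lvsze dqlq zubrm jxg fyjy hob inz ktxc
Hunk 6: at line 1 remove [lvsze,dqlq] add [mmf,hgp] -> 9 lines: ynl mmf hgp zubrm jxg fyjy hob inz ktxc
Final line 3: hgp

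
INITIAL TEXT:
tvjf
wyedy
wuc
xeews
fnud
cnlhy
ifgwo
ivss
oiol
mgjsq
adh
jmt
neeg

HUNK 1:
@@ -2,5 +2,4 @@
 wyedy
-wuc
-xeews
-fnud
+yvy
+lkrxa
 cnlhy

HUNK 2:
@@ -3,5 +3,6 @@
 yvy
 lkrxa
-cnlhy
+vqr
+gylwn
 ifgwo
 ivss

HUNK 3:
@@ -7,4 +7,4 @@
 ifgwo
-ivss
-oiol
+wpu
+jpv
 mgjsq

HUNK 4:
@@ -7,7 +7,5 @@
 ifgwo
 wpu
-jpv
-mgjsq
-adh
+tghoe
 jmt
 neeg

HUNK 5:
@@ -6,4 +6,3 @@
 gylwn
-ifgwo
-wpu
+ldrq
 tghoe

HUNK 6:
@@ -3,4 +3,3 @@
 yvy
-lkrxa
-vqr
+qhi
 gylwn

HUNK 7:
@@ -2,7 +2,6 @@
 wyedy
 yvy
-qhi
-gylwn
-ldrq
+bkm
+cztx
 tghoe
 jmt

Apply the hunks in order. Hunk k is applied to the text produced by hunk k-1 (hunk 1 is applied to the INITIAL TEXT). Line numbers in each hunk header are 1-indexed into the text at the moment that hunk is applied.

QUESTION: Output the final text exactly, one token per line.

Answer: tvjf
wyedy
yvy
bkm
cztx
tghoe
jmt
neeg

Derivation:
Hunk 1: at line 2 remove [wuc,xeews,fnud] add [yvy,lkrxa] -> 12 lines: tvjf wyedy yvy lkrxa cnlhy ifgwo ivss oiol mgjsq adh jmt neeg
Hunk 2: at line 3 remove [cnlhy] add [vqr,gylwn] -> 13 lines: tvjf wyedy yvy lkrxa vqr gylwn ifgwo ivss oiol mgjsq adh jmt neeg
Hunk 3: at line 7 remove [ivss,oiol] add [wpu,jpv] -> 13 lines: tvjf wyedy yvy lkrxa vqr gylwn ifgwo wpu jpv mgjsq adh jmt neeg
Hunk 4: at line 7 remove [jpv,mgjsq,adh] add [tghoe] -> 11 lines: tvjf wyedy yvy lkrxa vqr gylwn ifgwo wpu tghoe jmt neeg
Hunk 5: at line 6 remove [ifgwo,wpu] add [ldrq] -> 10 lines: tvjf wyedy yvy lkrxa vqr gylwn ldrq tghoe jmt neeg
Hunk 6: at line 3 remove [lkrxa,vqr] add [qhi] -> 9 lines: tvjf wyedy yvy qhi gylwn ldrq tghoe jmt neeg
Hunk 7: at line 2 remove [qhi,gylwn,ldrq] add [bkm,cztx] -> 8 lines: tvjf wyedy yvy bkm cztx tghoe jmt neeg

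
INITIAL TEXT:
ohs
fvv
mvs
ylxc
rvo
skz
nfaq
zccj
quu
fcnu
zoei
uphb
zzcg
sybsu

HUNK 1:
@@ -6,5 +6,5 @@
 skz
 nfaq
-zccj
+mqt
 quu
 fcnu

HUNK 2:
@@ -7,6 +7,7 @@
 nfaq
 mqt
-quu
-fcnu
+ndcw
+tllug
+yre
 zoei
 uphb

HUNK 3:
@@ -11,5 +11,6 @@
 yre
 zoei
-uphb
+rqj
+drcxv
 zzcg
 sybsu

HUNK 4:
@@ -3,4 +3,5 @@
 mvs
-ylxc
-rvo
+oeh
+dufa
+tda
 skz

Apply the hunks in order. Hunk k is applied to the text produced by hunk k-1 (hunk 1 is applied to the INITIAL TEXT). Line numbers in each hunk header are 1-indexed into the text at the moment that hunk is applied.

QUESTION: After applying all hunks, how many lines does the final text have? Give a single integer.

Hunk 1: at line 6 remove [zccj] add [mqt] -> 14 lines: ohs fvv mvs ylxc rvo skz nfaq mqt quu fcnu zoei uphb zzcg sybsu
Hunk 2: at line 7 remove [quu,fcnu] add [ndcw,tllug,yre] -> 15 lines: ohs fvv mvs ylxc rvo skz nfaq mqt ndcw tllug yre zoei uphb zzcg sybsu
Hunk 3: at line 11 remove [uphb] add [rqj,drcxv] -> 16 lines: ohs fvv mvs ylxc rvo skz nfaq mqt ndcw tllug yre zoei rqj drcxv zzcg sybsu
Hunk 4: at line 3 remove [ylxc,rvo] add [oeh,dufa,tda] -> 17 lines: ohs fvv mvs oeh dufa tda skz nfaq mqt ndcw tllug yre zoei rqj drcxv zzcg sybsu
Final line count: 17

Answer: 17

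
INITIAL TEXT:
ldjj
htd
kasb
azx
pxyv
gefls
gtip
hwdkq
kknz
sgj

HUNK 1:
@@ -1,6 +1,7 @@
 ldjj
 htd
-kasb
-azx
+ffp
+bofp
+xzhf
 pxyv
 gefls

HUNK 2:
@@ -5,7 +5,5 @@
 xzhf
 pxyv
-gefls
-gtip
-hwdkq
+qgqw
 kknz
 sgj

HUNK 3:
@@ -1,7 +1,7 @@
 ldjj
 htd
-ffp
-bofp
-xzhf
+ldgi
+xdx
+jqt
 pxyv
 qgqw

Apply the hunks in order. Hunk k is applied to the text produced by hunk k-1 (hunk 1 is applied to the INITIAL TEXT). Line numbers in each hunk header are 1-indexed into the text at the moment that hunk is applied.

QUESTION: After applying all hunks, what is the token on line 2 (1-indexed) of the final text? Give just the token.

Hunk 1: at line 1 remove [kasb,azx] add [ffp,bofp,xzhf] -> 11 lines: ldjj htd ffp bofp xzhf pxyv gefls gtip hwdkq kknz sgj
Hunk 2: at line 5 remove [gefls,gtip,hwdkq] add [qgqw] -> 9 lines: ldjj htd ffp bofp xzhf pxyv qgqw kknz sgj
Hunk 3: at line 1 remove [ffp,bofp,xzhf] add [ldgi,xdx,jqt] -> 9 lines: ldjj htd ldgi xdx jqt pxyv qgqw kknz sgj
Final line 2: htd

Answer: htd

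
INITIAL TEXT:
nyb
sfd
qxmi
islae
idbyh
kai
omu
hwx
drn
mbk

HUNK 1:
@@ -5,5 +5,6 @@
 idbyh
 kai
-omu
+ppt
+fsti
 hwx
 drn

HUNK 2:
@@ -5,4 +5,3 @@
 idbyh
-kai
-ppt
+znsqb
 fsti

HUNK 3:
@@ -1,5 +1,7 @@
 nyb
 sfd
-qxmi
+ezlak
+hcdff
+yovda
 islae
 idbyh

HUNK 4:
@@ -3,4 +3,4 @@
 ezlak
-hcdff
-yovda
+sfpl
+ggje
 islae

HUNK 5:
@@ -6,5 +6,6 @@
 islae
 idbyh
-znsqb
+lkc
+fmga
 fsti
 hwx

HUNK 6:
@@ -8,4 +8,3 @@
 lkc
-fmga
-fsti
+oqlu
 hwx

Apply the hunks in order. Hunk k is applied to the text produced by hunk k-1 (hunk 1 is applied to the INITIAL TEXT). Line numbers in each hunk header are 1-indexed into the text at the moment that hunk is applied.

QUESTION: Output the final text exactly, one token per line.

Hunk 1: at line 5 remove [omu] add [ppt,fsti] -> 11 lines: nyb sfd qxmi islae idbyh kai ppt fsti hwx drn mbk
Hunk 2: at line 5 remove [kai,ppt] add [znsqb] -> 10 lines: nyb sfd qxmi islae idbyh znsqb fsti hwx drn mbk
Hunk 3: at line 1 remove [qxmi] add [ezlak,hcdff,yovda] -> 12 lines: nyb sfd ezlak hcdff yovda islae idbyh znsqb fsti hwx drn mbk
Hunk 4: at line 3 remove [hcdff,yovda] add [sfpl,ggje] -> 12 lines: nyb sfd ezlak sfpl ggje islae idbyh znsqb fsti hwx drn mbk
Hunk 5: at line 6 remove [znsqb] add [lkc,fmga] -> 13 lines: nyb sfd ezlak sfpl ggje islae idbyh lkc fmga fsti hwx drn mbk
Hunk 6: at line 8 remove [fmga,fsti] add [oqlu] -> 12 lines: nyb sfd ezlak sfpl ggje islae idbyh lkc oqlu hwx drn mbk

Answer: nyb
sfd
ezlak
sfpl
ggje
islae
idbyh
lkc
oqlu
hwx
drn
mbk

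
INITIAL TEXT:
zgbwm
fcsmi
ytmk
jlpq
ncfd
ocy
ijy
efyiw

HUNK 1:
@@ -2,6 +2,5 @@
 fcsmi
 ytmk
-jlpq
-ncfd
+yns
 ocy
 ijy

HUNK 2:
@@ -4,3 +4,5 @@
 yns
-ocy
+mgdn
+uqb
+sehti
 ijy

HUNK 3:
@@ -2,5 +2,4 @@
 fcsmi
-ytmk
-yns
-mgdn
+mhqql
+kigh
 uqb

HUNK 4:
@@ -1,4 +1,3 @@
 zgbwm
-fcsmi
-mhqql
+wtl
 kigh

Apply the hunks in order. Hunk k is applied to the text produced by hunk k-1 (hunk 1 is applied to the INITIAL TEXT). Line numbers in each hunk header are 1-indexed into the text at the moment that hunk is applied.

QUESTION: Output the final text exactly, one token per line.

Answer: zgbwm
wtl
kigh
uqb
sehti
ijy
efyiw

Derivation:
Hunk 1: at line 2 remove [jlpq,ncfd] add [yns] -> 7 lines: zgbwm fcsmi ytmk yns ocy ijy efyiw
Hunk 2: at line 4 remove [ocy] add [mgdn,uqb,sehti] -> 9 lines: zgbwm fcsmi ytmk yns mgdn uqb sehti ijy efyiw
Hunk 3: at line 2 remove [ytmk,yns,mgdn] add [mhqql,kigh] -> 8 lines: zgbwm fcsmi mhqql kigh uqb sehti ijy efyiw
Hunk 4: at line 1 remove [fcsmi,mhqql] add [wtl] -> 7 lines: zgbwm wtl kigh uqb sehti ijy efyiw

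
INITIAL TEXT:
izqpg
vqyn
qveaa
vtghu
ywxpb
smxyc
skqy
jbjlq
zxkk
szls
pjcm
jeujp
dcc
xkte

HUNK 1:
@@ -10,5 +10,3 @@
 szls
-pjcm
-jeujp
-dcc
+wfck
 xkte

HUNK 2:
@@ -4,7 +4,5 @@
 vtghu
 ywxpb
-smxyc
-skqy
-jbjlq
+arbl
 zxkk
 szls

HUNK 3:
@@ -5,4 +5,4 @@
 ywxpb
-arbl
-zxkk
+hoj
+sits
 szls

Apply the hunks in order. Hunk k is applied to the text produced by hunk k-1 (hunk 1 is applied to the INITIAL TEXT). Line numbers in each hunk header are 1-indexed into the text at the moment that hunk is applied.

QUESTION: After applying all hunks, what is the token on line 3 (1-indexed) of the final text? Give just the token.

Hunk 1: at line 10 remove [pjcm,jeujp,dcc] add [wfck] -> 12 lines: izqpg vqyn qveaa vtghu ywxpb smxyc skqy jbjlq zxkk szls wfck xkte
Hunk 2: at line 4 remove [smxyc,skqy,jbjlq] add [arbl] -> 10 lines: izqpg vqyn qveaa vtghu ywxpb arbl zxkk szls wfck xkte
Hunk 3: at line 5 remove [arbl,zxkk] add [hoj,sits] -> 10 lines: izqpg vqyn qveaa vtghu ywxpb hoj sits szls wfck xkte
Final line 3: qveaa

Answer: qveaa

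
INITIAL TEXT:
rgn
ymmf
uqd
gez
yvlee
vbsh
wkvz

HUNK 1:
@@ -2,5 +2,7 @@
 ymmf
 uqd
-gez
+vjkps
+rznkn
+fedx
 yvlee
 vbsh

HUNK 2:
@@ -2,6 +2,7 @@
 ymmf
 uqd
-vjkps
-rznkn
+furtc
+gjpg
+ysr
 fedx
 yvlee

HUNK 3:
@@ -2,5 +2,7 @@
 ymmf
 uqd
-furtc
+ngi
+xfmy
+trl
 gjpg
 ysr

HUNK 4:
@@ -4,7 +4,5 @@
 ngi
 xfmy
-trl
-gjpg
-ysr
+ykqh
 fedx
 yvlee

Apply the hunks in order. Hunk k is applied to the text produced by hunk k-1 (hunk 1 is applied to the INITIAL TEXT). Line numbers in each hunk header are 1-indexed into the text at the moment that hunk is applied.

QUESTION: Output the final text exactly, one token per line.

Hunk 1: at line 2 remove [gez] add [vjkps,rznkn,fedx] -> 9 lines: rgn ymmf uqd vjkps rznkn fedx yvlee vbsh wkvz
Hunk 2: at line 2 remove [vjkps,rznkn] add [furtc,gjpg,ysr] -> 10 lines: rgn ymmf uqd furtc gjpg ysr fedx yvlee vbsh wkvz
Hunk 3: at line 2 remove [furtc] add [ngi,xfmy,trl] -> 12 lines: rgn ymmf uqd ngi xfmy trl gjpg ysr fedx yvlee vbsh wkvz
Hunk 4: at line 4 remove [trl,gjpg,ysr] add [ykqh] -> 10 lines: rgn ymmf uqd ngi xfmy ykqh fedx yvlee vbsh wkvz

Answer: rgn
ymmf
uqd
ngi
xfmy
ykqh
fedx
yvlee
vbsh
wkvz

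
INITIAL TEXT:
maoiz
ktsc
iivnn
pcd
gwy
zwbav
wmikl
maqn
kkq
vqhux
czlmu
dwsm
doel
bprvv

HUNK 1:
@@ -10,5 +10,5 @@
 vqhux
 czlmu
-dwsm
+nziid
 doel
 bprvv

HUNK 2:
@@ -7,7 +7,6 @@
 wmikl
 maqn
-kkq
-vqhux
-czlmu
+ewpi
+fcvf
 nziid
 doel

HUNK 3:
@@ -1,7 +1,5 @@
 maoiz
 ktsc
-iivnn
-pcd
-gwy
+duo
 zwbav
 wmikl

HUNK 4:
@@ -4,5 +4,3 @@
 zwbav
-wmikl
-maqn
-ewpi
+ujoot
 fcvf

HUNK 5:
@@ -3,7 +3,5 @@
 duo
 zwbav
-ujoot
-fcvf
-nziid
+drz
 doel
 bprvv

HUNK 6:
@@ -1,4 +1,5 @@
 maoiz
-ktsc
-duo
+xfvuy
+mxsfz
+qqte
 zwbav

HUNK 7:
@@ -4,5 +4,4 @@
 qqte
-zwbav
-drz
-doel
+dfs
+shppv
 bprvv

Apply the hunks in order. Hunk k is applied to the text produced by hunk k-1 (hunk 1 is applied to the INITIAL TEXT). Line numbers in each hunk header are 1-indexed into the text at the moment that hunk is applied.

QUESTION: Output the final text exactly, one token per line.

Answer: maoiz
xfvuy
mxsfz
qqte
dfs
shppv
bprvv

Derivation:
Hunk 1: at line 10 remove [dwsm] add [nziid] -> 14 lines: maoiz ktsc iivnn pcd gwy zwbav wmikl maqn kkq vqhux czlmu nziid doel bprvv
Hunk 2: at line 7 remove [kkq,vqhux,czlmu] add [ewpi,fcvf] -> 13 lines: maoiz ktsc iivnn pcd gwy zwbav wmikl maqn ewpi fcvf nziid doel bprvv
Hunk 3: at line 1 remove [iivnn,pcd,gwy] add [duo] -> 11 lines: maoiz ktsc duo zwbav wmikl maqn ewpi fcvf nziid doel bprvv
Hunk 4: at line 4 remove [wmikl,maqn,ewpi] add [ujoot] -> 9 lines: maoiz ktsc duo zwbav ujoot fcvf nziid doel bprvv
Hunk 5: at line 3 remove [ujoot,fcvf,nziid] add [drz] -> 7 lines: maoiz ktsc duo zwbav drz doel bprvv
Hunk 6: at line 1 remove [ktsc,duo] add [xfvuy,mxsfz,qqte] -> 8 lines: maoiz xfvuy mxsfz qqte zwbav drz doel bprvv
Hunk 7: at line 4 remove [zwbav,drz,doel] add [dfs,shppv] -> 7 lines: maoiz xfvuy mxsfz qqte dfs shppv bprvv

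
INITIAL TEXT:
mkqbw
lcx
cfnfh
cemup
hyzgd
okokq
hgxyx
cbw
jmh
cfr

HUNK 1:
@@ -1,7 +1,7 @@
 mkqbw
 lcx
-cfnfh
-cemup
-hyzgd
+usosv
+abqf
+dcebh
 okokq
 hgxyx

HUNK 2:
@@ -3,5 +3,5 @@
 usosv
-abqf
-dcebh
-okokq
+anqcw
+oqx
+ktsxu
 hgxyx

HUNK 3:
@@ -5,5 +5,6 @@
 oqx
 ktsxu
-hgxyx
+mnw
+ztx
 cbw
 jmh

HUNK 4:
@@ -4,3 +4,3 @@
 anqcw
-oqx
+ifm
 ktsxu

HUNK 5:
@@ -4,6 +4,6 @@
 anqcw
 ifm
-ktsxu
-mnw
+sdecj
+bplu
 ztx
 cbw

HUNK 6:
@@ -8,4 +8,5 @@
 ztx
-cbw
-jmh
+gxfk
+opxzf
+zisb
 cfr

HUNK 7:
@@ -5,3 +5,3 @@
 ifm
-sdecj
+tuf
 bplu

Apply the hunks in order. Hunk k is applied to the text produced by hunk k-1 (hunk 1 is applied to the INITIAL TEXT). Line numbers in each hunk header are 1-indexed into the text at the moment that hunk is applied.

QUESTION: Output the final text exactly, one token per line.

Answer: mkqbw
lcx
usosv
anqcw
ifm
tuf
bplu
ztx
gxfk
opxzf
zisb
cfr

Derivation:
Hunk 1: at line 1 remove [cfnfh,cemup,hyzgd] add [usosv,abqf,dcebh] -> 10 lines: mkqbw lcx usosv abqf dcebh okokq hgxyx cbw jmh cfr
Hunk 2: at line 3 remove [abqf,dcebh,okokq] add [anqcw,oqx,ktsxu] -> 10 lines: mkqbw lcx usosv anqcw oqx ktsxu hgxyx cbw jmh cfr
Hunk 3: at line 5 remove [hgxyx] add [mnw,ztx] -> 11 lines: mkqbw lcx usosv anqcw oqx ktsxu mnw ztx cbw jmh cfr
Hunk 4: at line 4 remove [oqx] add [ifm] -> 11 lines: mkqbw lcx usosv anqcw ifm ktsxu mnw ztx cbw jmh cfr
Hunk 5: at line 4 remove [ktsxu,mnw] add [sdecj,bplu] -> 11 lines: mkqbw lcx usosv anqcw ifm sdecj bplu ztx cbw jmh cfr
Hunk 6: at line 8 remove [cbw,jmh] add [gxfk,opxzf,zisb] -> 12 lines: mkqbw lcx usosv anqcw ifm sdecj bplu ztx gxfk opxzf zisb cfr
Hunk 7: at line 5 remove [sdecj] add [tuf] -> 12 lines: mkqbw lcx usosv anqcw ifm tuf bplu ztx gxfk opxzf zisb cfr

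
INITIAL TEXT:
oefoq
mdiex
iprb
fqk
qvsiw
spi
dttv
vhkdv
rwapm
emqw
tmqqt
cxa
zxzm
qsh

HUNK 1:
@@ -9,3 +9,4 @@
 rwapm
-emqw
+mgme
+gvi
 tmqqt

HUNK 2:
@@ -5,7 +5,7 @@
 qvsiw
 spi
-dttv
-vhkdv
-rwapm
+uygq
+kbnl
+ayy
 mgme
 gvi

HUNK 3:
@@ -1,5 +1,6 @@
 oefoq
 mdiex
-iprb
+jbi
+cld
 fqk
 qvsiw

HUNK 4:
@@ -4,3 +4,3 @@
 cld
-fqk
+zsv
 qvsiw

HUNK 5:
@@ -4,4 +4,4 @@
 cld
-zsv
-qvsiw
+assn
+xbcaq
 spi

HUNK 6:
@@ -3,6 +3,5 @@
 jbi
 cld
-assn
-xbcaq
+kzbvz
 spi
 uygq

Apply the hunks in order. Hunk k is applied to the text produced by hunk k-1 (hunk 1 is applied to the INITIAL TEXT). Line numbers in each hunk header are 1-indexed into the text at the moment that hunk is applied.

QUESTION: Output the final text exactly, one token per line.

Hunk 1: at line 9 remove [emqw] add [mgme,gvi] -> 15 lines: oefoq mdiex iprb fqk qvsiw spi dttv vhkdv rwapm mgme gvi tmqqt cxa zxzm qsh
Hunk 2: at line 5 remove [dttv,vhkdv,rwapm] add [uygq,kbnl,ayy] -> 15 lines: oefoq mdiex iprb fqk qvsiw spi uygq kbnl ayy mgme gvi tmqqt cxa zxzm qsh
Hunk 3: at line 1 remove [iprb] add [jbi,cld] -> 16 lines: oefoq mdiex jbi cld fqk qvsiw spi uygq kbnl ayy mgme gvi tmqqt cxa zxzm qsh
Hunk 4: at line 4 remove [fqk] add [zsv] -> 16 lines: oefoq mdiex jbi cld zsv qvsiw spi uygq kbnl ayy mgme gvi tmqqt cxa zxzm qsh
Hunk 5: at line 4 remove [zsv,qvsiw] add [assn,xbcaq] -> 16 lines: oefoq mdiex jbi cld assn xbcaq spi uygq kbnl ayy mgme gvi tmqqt cxa zxzm qsh
Hunk 6: at line 3 remove [assn,xbcaq] add [kzbvz] -> 15 lines: oefoq mdiex jbi cld kzbvz spi uygq kbnl ayy mgme gvi tmqqt cxa zxzm qsh

Answer: oefoq
mdiex
jbi
cld
kzbvz
spi
uygq
kbnl
ayy
mgme
gvi
tmqqt
cxa
zxzm
qsh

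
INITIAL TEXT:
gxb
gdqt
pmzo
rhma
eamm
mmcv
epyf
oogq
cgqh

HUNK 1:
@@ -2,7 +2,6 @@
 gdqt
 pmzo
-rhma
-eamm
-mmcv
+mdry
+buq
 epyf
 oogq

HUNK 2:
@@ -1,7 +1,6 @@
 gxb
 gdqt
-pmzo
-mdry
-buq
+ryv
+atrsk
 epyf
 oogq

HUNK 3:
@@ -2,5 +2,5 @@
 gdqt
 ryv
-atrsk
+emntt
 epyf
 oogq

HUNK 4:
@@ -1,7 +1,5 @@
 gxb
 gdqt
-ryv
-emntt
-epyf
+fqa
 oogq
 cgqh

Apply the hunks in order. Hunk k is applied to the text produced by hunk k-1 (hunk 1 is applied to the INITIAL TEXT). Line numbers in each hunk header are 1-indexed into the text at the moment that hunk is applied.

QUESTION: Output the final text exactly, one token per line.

Hunk 1: at line 2 remove [rhma,eamm,mmcv] add [mdry,buq] -> 8 lines: gxb gdqt pmzo mdry buq epyf oogq cgqh
Hunk 2: at line 1 remove [pmzo,mdry,buq] add [ryv,atrsk] -> 7 lines: gxb gdqt ryv atrsk epyf oogq cgqh
Hunk 3: at line 2 remove [atrsk] add [emntt] -> 7 lines: gxb gdqt ryv emntt epyf oogq cgqh
Hunk 4: at line 1 remove [ryv,emntt,epyf] add [fqa] -> 5 lines: gxb gdqt fqa oogq cgqh

Answer: gxb
gdqt
fqa
oogq
cgqh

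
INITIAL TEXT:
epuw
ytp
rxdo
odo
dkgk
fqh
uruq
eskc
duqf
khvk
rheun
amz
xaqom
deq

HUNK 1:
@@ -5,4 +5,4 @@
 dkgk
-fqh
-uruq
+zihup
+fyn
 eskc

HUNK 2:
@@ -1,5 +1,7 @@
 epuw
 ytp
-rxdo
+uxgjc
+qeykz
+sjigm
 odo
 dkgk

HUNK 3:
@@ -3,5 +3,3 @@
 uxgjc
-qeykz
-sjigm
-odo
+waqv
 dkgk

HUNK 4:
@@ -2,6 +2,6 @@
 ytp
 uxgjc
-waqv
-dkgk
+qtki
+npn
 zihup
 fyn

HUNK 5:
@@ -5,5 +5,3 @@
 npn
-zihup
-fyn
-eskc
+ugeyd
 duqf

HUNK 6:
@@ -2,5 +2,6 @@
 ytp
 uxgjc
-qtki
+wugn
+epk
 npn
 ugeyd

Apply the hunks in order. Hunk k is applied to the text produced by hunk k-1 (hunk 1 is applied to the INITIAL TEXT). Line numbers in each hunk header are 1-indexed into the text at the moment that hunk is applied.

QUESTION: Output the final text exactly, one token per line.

Hunk 1: at line 5 remove [fqh,uruq] add [zihup,fyn] -> 14 lines: epuw ytp rxdo odo dkgk zihup fyn eskc duqf khvk rheun amz xaqom deq
Hunk 2: at line 1 remove [rxdo] add [uxgjc,qeykz,sjigm] -> 16 lines: epuw ytp uxgjc qeykz sjigm odo dkgk zihup fyn eskc duqf khvk rheun amz xaqom deq
Hunk 3: at line 3 remove [qeykz,sjigm,odo] add [waqv] -> 14 lines: epuw ytp uxgjc waqv dkgk zihup fyn eskc duqf khvk rheun amz xaqom deq
Hunk 4: at line 2 remove [waqv,dkgk] add [qtki,npn] -> 14 lines: epuw ytp uxgjc qtki npn zihup fyn eskc duqf khvk rheun amz xaqom deq
Hunk 5: at line 5 remove [zihup,fyn,eskc] add [ugeyd] -> 12 lines: epuw ytp uxgjc qtki npn ugeyd duqf khvk rheun amz xaqom deq
Hunk 6: at line 2 remove [qtki] add [wugn,epk] -> 13 lines: epuw ytp uxgjc wugn epk npn ugeyd duqf khvk rheun amz xaqom deq

Answer: epuw
ytp
uxgjc
wugn
epk
npn
ugeyd
duqf
khvk
rheun
amz
xaqom
deq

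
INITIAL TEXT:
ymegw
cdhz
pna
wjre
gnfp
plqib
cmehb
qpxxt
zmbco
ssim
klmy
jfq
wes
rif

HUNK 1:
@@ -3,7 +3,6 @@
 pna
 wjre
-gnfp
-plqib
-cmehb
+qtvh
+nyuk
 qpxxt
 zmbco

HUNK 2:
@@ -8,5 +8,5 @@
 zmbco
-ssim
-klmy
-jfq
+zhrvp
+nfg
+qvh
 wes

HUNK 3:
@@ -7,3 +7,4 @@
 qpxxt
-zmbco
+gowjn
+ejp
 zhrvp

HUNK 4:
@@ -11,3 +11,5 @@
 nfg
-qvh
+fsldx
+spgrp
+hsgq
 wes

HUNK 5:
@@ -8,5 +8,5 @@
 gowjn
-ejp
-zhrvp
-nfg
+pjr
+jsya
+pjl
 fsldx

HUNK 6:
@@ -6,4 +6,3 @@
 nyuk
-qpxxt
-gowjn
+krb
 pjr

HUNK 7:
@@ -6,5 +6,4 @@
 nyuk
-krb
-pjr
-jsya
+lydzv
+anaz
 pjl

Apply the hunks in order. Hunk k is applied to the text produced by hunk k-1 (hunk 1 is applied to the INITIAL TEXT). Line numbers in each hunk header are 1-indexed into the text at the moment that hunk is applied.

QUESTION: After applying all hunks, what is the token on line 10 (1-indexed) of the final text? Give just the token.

Answer: fsldx

Derivation:
Hunk 1: at line 3 remove [gnfp,plqib,cmehb] add [qtvh,nyuk] -> 13 lines: ymegw cdhz pna wjre qtvh nyuk qpxxt zmbco ssim klmy jfq wes rif
Hunk 2: at line 8 remove [ssim,klmy,jfq] add [zhrvp,nfg,qvh] -> 13 lines: ymegw cdhz pna wjre qtvh nyuk qpxxt zmbco zhrvp nfg qvh wes rif
Hunk 3: at line 7 remove [zmbco] add [gowjn,ejp] -> 14 lines: ymegw cdhz pna wjre qtvh nyuk qpxxt gowjn ejp zhrvp nfg qvh wes rif
Hunk 4: at line 11 remove [qvh] add [fsldx,spgrp,hsgq] -> 16 lines: ymegw cdhz pna wjre qtvh nyuk qpxxt gowjn ejp zhrvp nfg fsldx spgrp hsgq wes rif
Hunk 5: at line 8 remove [ejp,zhrvp,nfg] add [pjr,jsya,pjl] -> 16 lines: ymegw cdhz pna wjre qtvh nyuk qpxxt gowjn pjr jsya pjl fsldx spgrp hsgq wes rif
Hunk 6: at line 6 remove [qpxxt,gowjn] add [krb] -> 15 lines: ymegw cdhz pna wjre qtvh nyuk krb pjr jsya pjl fsldx spgrp hsgq wes rif
Hunk 7: at line 6 remove [krb,pjr,jsya] add [lydzv,anaz] -> 14 lines: ymegw cdhz pna wjre qtvh nyuk lydzv anaz pjl fsldx spgrp hsgq wes rif
Final line 10: fsldx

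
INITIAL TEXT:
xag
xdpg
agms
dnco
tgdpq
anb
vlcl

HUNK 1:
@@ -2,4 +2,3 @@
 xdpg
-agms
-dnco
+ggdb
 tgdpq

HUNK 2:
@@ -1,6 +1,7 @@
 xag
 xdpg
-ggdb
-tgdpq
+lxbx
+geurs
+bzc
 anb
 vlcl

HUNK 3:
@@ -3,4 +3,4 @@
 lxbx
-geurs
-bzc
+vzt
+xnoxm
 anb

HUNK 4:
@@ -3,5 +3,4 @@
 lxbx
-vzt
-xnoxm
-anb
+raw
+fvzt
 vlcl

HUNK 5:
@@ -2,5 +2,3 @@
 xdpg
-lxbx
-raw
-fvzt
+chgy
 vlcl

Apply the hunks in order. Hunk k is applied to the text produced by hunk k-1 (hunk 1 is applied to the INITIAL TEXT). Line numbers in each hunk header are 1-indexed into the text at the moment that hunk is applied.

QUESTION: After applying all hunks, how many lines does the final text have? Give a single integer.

Hunk 1: at line 2 remove [agms,dnco] add [ggdb] -> 6 lines: xag xdpg ggdb tgdpq anb vlcl
Hunk 2: at line 1 remove [ggdb,tgdpq] add [lxbx,geurs,bzc] -> 7 lines: xag xdpg lxbx geurs bzc anb vlcl
Hunk 3: at line 3 remove [geurs,bzc] add [vzt,xnoxm] -> 7 lines: xag xdpg lxbx vzt xnoxm anb vlcl
Hunk 4: at line 3 remove [vzt,xnoxm,anb] add [raw,fvzt] -> 6 lines: xag xdpg lxbx raw fvzt vlcl
Hunk 5: at line 2 remove [lxbx,raw,fvzt] add [chgy] -> 4 lines: xag xdpg chgy vlcl
Final line count: 4

Answer: 4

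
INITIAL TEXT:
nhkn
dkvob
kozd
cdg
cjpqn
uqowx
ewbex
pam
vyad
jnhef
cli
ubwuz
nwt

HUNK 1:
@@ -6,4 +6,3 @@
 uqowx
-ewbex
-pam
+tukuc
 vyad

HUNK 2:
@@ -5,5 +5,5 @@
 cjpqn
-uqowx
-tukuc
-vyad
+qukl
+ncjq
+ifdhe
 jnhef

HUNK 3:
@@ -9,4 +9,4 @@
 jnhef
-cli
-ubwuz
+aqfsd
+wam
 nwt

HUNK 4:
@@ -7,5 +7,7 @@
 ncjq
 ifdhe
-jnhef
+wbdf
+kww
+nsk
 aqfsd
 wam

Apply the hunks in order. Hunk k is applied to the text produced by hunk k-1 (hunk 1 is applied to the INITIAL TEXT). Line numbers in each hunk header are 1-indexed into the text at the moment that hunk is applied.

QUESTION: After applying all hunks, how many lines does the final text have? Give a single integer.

Answer: 14

Derivation:
Hunk 1: at line 6 remove [ewbex,pam] add [tukuc] -> 12 lines: nhkn dkvob kozd cdg cjpqn uqowx tukuc vyad jnhef cli ubwuz nwt
Hunk 2: at line 5 remove [uqowx,tukuc,vyad] add [qukl,ncjq,ifdhe] -> 12 lines: nhkn dkvob kozd cdg cjpqn qukl ncjq ifdhe jnhef cli ubwuz nwt
Hunk 3: at line 9 remove [cli,ubwuz] add [aqfsd,wam] -> 12 lines: nhkn dkvob kozd cdg cjpqn qukl ncjq ifdhe jnhef aqfsd wam nwt
Hunk 4: at line 7 remove [jnhef] add [wbdf,kww,nsk] -> 14 lines: nhkn dkvob kozd cdg cjpqn qukl ncjq ifdhe wbdf kww nsk aqfsd wam nwt
Final line count: 14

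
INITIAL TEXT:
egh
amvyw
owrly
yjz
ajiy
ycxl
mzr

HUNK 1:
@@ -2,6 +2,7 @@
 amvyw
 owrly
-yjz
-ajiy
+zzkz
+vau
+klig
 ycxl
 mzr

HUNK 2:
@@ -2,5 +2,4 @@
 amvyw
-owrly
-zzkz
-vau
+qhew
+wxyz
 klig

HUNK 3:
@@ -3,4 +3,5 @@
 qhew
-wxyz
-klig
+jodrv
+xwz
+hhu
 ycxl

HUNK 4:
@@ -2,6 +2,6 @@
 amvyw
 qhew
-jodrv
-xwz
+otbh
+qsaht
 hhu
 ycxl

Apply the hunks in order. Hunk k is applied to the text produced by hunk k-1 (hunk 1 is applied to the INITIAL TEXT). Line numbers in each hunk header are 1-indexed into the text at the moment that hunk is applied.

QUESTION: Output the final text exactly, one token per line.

Hunk 1: at line 2 remove [yjz,ajiy] add [zzkz,vau,klig] -> 8 lines: egh amvyw owrly zzkz vau klig ycxl mzr
Hunk 2: at line 2 remove [owrly,zzkz,vau] add [qhew,wxyz] -> 7 lines: egh amvyw qhew wxyz klig ycxl mzr
Hunk 3: at line 3 remove [wxyz,klig] add [jodrv,xwz,hhu] -> 8 lines: egh amvyw qhew jodrv xwz hhu ycxl mzr
Hunk 4: at line 2 remove [jodrv,xwz] add [otbh,qsaht] -> 8 lines: egh amvyw qhew otbh qsaht hhu ycxl mzr

Answer: egh
amvyw
qhew
otbh
qsaht
hhu
ycxl
mzr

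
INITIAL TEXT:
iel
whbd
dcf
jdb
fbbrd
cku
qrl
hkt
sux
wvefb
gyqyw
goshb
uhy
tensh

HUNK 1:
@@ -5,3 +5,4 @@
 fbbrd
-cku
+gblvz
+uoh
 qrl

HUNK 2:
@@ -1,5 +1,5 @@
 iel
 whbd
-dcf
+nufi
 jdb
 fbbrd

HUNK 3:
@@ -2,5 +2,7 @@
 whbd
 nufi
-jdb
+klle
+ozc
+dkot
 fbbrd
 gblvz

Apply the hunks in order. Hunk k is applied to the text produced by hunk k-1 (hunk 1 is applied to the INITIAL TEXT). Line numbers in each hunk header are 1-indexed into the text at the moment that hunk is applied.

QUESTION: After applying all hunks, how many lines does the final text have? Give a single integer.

Hunk 1: at line 5 remove [cku] add [gblvz,uoh] -> 15 lines: iel whbd dcf jdb fbbrd gblvz uoh qrl hkt sux wvefb gyqyw goshb uhy tensh
Hunk 2: at line 1 remove [dcf] add [nufi] -> 15 lines: iel whbd nufi jdb fbbrd gblvz uoh qrl hkt sux wvefb gyqyw goshb uhy tensh
Hunk 3: at line 2 remove [jdb] add [klle,ozc,dkot] -> 17 lines: iel whbd nufi klle ozc dkot fbbrd gblvz uoh qrl hkt sux wvefb gyqyw goshb uhy tensh
Final line count: 17

Answer: 17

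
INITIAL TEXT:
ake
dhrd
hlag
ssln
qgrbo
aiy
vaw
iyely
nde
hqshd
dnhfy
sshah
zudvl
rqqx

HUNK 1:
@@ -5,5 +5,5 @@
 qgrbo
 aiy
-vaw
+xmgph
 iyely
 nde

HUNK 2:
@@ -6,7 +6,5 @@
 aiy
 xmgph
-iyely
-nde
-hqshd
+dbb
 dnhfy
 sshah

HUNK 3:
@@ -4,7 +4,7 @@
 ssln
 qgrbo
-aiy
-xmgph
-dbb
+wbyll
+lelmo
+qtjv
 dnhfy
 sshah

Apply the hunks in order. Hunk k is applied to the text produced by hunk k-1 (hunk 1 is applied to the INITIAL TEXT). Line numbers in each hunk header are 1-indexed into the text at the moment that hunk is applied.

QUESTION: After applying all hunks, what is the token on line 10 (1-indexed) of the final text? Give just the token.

Answer: sshah

Derivation:
Hunk 1: at line 5 remove [vaw] add [xmgph] -> 14 lines: ake dhrd hlag ssln qgrbo aiy xmgph iyely nde hqshd dnhfy sshah zudvl rqqx
Hunk 2: at line 6 remove [iyely,nde,hqshd] add [dbb] -> 12 lines: ake dhrd hlag ssln qgrbo aiy xmgph dbb dnhfy sshah zudvl rqqx
Hunk 3: at line 4 remove [aiy,xmgph,dbb] add [wbyll,lelmo,qtjv] -> 12 lines: ake dhrd hlag ssln qgrbo wbyll lelmo qtjv dnhfy sshah zudvl rqqx
Final line 10: sshah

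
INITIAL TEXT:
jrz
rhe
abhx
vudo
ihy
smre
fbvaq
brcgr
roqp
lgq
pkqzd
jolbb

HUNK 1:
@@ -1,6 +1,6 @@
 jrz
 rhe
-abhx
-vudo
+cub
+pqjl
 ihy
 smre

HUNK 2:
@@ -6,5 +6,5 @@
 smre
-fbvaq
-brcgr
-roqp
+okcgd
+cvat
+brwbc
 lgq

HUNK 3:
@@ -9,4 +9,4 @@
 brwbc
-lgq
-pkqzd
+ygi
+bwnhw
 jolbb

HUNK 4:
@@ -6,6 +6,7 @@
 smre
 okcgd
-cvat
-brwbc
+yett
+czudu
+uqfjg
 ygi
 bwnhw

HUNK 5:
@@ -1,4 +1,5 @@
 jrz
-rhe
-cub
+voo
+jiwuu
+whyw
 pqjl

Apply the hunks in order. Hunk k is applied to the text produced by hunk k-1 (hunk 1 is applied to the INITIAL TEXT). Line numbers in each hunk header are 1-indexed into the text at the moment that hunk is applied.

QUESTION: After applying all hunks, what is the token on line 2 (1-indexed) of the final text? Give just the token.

Hunk 1: at line 1 remove [abhx,vudo] add [cub,pqjl] -> 12 lines: jrz rhe cub pqjl ihy smre fbvaq brcgr roqp lgq pkqzd jolbb
Hunk 2: at line 6 remove [fbvaq,brcgr,roqp] add [okcgd,cvat,brwbc] -> 12 lines: jrz rhe cub pqjl ihy smre okcgd cvat brwbc lgq pkqzd jolbb
Hunk 3: at line 9 remove [lgq,pkqzd] add [ygi,bwnhw] -> 12 lines: jrz rhe cub pqjl ihy smre okcgd cvat brwbc ygi bwnhw jolbb
Hunk 4: at line 6 remove [cvat,brwbc] add [yett,czudu,uqfjg] -> 13 lines: jrz rhe cub pqjl ihy smre okcgd yett czudu uqfjg ygi bwnhw jolbb
Hunk 5: at line 1 remove [rhe,cub] add [voo,jiwuu,whyw] -> 14 lines: jrz voo jiwuu whyw pqjl ihy smre okcgd yett czudu uqfjg ygi bwnhw jolbb
Final line 2: voo

Answer: voo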